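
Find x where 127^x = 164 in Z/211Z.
181

Baby-step giant-step with step n = ⌈√211⌉ = 15.
Baby steps 127^j mod 211 (j:value) for j=0..14: 0:1, 1:127, 2:93, 3:206, 4:209, 5:168, 6:25, 7:10, 8:4, 9:86, 10:161, 11:191, 12:203, 13:39, 14:100.
Giant-step multiplier: 127^(-15) ≡ 127^(210-15) = 127^195 ≡ 153 (mod 211).
Giant steps γ_i = 164·153^i mod 211: γ_0=164, γ_1=194, γ_2=142, γ_3=204, γ_4=195, γ_5=84, γ_6=192, γ_7=47, γ_8=17, γ_9=69, γ_10=7, γ_11=16, γ_12=127 (in table at j=1).
x = i·n + j = 12·15 + 1 = 181.
Check: 127^181 ≡ 164 (mod 211).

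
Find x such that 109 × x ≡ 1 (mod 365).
144

gcd(109, 365) = 1, so the inverse exists.
Extended Euclidean algorithm on (365, 109):
365 = 3 × 109 + 38  ⟹  38 = (1)·365 + (-3)·109
109 = 2 × 38 + 33  ⟹  33 = (-2)·365 + (7)·109
38 = 1 × 33 + 5  ⟹  5 = (3)·365 + (-10)·109
33 = 6 × 5 + 3  ⟹  3 = (-20)·365 + (67)·109
5 = 1 × 3 + 2  ⟹  2 = (23)·365 + (-77)·109
3 = 1 × 2 + 1  ⟹  1 = (-43)·365 + (144)·109
So (144)·109 ≡ 1 (mod 365), i.e. 109^(-1) ≡ 144 (mod 365).
Check: 109 × 144 = 15696 ≡ 1 (mod 365)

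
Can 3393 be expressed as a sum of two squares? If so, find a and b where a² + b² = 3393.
12² + 57² (a=12, b=57)

Factorization: 3393 = 3^2 × 13 × 29
By Fermat: n is sum of two squares iff every prime p ≡ 3 (mod 4) appears to even power.
All primes ≡ 3 (mod 4) appear to even power.
Search a = 0, 1, 2, … for 3393 - a² a perfect square: first hit at a = 12: 3393 - 144 = 3249 = 57².
3393 = 12² + 57² = 144 + 3249 ✓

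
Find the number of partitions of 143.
20390982757

p(n) counts ways to write n as a sum of positive integers (order ignored).
Euler's pentagonal recurrence: p(k) = p(k-1) + p(k-2) - p(k-5) - p(k-7) + p(k-12) + p(k-15) - ... (offsets j(3j∓1)/2, signs ++--, p(0)=1, p(<0)=0).
DP table for k = 0..142: p(0)=1, p(1)=1, p(2)=2, p(3)=3, p(4)=5, p(5)=7, p(6)=11, p(7)=15, p(8)=22, p(9)=30, p(10)=42, p(11)=56, p(12)=77, p(13)=101, p(14)=135, p(15)=176, p(16)=231, p(17)=297, p(18)=385, p(19)=490, p(20)=627, p(21)=792, p(22)=1002, p(23)=1255, p(24)=1575, p(25)=1958, p(26)=2436, p(27)=3010, p(28)=3718, p(29)=4565, p(30)=5604, p(31)=6842, p(32)=8349, p(33)=10143, p(34)=12310, p(35)=14883, p(36)=17977, p(37)=21637, p(38)=26015, p(39)=31185, p(40)=37338, p(41)=44583, p(42)=53174, p(43)=63261, p(44)=75175, p(45)=89134, p(46)=105558, p(47)=124754, p(48)=147273, p(49)=173525, p(50)=204226, p(51)=239943, p(52)=281589, p(53)=329931, p(54)=386155, p(55)=451276, p(56)=526823, p(57)=614154, p(58)=715220, p(59)=831820, p(60)=966467, p(61)=1121505, p(62)=1300156, p(63)=1505499, p(64)=1741630, p(65)=2012558, p(66)=2323520, p(67)=2679689, p(68)=3087735, p(69)=3554345, p(70)=4087968, p(71)=4697205, p(72)=5392783, p(73)=6185689, p(74)=7089500, p(75)=8118264, p(76)=9289091, p(77)=10619863, p(78)=12132164, p(79)=13848650, p(80)=15796476, p(81)=18004327, p(82)=20506255, p(83)=23338469, p(84)=26543660, p(85)=30167357, p(86)=34262962, p(87)=38887673, p(88)=44108109, p(89)=49995925, p(90)=56634173, p(91)=64112359, p(92)=72533807, p(93)=82010177, p(94)=92669720, p(95)=104651419, p(96)=118114304, p(97)=133230930, p(98)=150198136, p(99)=169229875, p(100)=190569292, p(101)=214481126, p(102)=241265379, p(103)=271248950, p(104)=304801365, p(105)=342325709, p(106)=384276336, p(107)=431149389, p(108)=483502844, p(109)=541946240, p(110)=607163746, p(111)=679903203, p(112)=761002156, p(113)=851376628, p(114)=952050665, p(115)=1064144451, p(116)=1188908248, p(117)=1327710076, p(118)=1482074143, p(119)=1653668665, p(120)=1844349560, p(121)=2056148051, p(122)=2291320912, p(123)=2552338241, p(124)=2841940500, p(125)=3163127352, p(126)=3519222692, p(127)=3913864295, p(128)=4351078600, p(129)=4835271870, p(130)=5371315400, p(131)=5964539504, p(132)=6620830889, p(133)=7346629512, p(134)=8149040695, p(135)=9035836076, p(136)=10015581680, p(137)=11097645016, p(138)=12292341831, p(139)=13610949895, p(140)=15065878135, p(141)=16670689208, p(142)=18440293320.
Final step: p(143) = p(142) + p(141) - p(138) - p(136) + p(131) + p(128) - p(121) - p(117) + p(108) + p(103) - p(92) - p(86) + p(73) + p(66) - p(51) - p(43) + p(26) + p(17)
= 18440293320 + 16670689208 - 12292341831 - 10015581680 + 5964539504 + 4351078600 - 2056148051 - 1327710076 + 483502844 + 271248950 - 72533807 - 34262962 + 6185689 + 2323520 - 239943 - 63261 + 2436 + 297
= 20390982757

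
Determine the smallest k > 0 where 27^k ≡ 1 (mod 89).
88

89 is prime, so ord(27) divides φ(89) = 88.
Divisors of 88: 1, 2, 4, 8, 11, 22, 44, 88.
Repeated squaring: 27^1 ≡ 27, 27^2 ≡ 17, 27^4 ≡ 22, 27^8 ≡ 39, 27^16 ≡ 8, 27^32 ≡ 64, 27^64 ≡ 2 (mod 89).
Test 27^d mod 89 for each divisor d in increasing order:
27^1 ≡ 27
27^2 ≡ 17
27^4 ≡ 22
27^8 ≡ 39
27^11 = 27^8·27^2·27^1 ≡ 12
27^22 = 27^16·27^4·27^2 ≡ 55
27^44 = 27^32·27^8·27^4 ≡ 88
27^88 = 27^64·27^16·27^8 ≡ 1  ← first divisor giving 1
The order is 88.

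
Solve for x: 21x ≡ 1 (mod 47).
9

gcd(21, 47) = 1, so the inverse exists.
Extended Euclidean algorithm on (47, 21):
47 = 2 × 21 + 5  ⟹  5 = (1)·47 + (-2)·21
21 = 4 × 5 + 1  ⟹  1 = (-4)·47 + (9)·21
So (9)·21 ≡ 1 (mod 47), i.e. 21^(-1) ≡ 9 (mod 47).
Check: 21 × 9 = 189 ≡ 1 (mod 47)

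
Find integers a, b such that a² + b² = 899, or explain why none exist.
Not possible

Factorization: 899 = 29 × 31
By Fermat: n is sum of two squares iff every prime p ≡ 3 (mod 4) appears to even power.
Prime(s) ≡ 3 (mod 4) with odd exponent: [(31, 1)]
Therefore 899 cannot be expressed as a² + b².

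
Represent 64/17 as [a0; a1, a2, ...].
[3; 1, 3, 4]

Euclidean algorithm steps:
64 = 3 × 17 + 13
17 = 1 × 13 + 4
13 = 3 × 4 + 1
4 = 4 × 1 + 0
Continued fraction: [3; 1, 3, 4]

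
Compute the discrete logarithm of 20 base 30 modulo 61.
36

Baby-step giant-step with step n = ⌈√61⌉ = 8.
Baby steps 30^j mod 61 (j:value) for j=0..7: 0:1, 1:30, 2:46, 3:38, 4:42, 5:40, 6:41, 7:10.
Giant-step multiplier: 30^(-8) ≡ 30^(60-8) = 30^52 ≡ 12 (mod 61).
Giant steps γ_i = 20·12^i mod 61: γ_0=20, γ_1=57, γ_2=13, γ_3=34, γ_4=42 (in table at j=4).
x = i·n + j = 4·8 + 4 = 36.
Check: 30^36 ≡ 20 (mod 61).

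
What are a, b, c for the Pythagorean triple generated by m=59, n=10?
(3381, 1180, 3581)

Euclid's formula: a = m² - n², b = 2mn, c = m² + n²
m = 59, n = 10
a = 59² - 10² = 3481 - 100 = 3381
b = 2 × 59 × 10 = 1180
c = 59² + 10² = 3481 + 100 = 3581
Verification: 3381² + 1180² = 11431161 + 1392400 = 12823561 = 3581² ✓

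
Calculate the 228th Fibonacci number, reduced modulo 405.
306

Matrix identity: Q^n = [[F_(n+1), F_n], [F_n, F_(n-1)]] with Q = [[1,1],[1,0]].
n = 228 = 11100100₂. Square-and-multiply, entries mod 405:
Q^1 = [[1,1],[1,0]]
Q^3 = (Q^1)²·Q = [[3,2],[2,1]]
Q^7 = (Q^3)²·Q = [[21,13],[13,8]]
Q^14 = (Q^7)² = [[205,377],[377,233]]
Q^28 = (Q^14)² = [[284,291],[291,398]]
Q^57 = (Q^28)²·Q = [[109,97],[97,12]]
Q^114 = (Q^57)² = [[230,397],[397,238]]
Q^228 = (Q^114)² = [[314,306],[306,8]]
F_228 mod 405 = Q^228[0][1] = 306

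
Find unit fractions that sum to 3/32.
1/11 + 1/352

Greedy algorithm:
3/32: ceiling(32/3) = 11, use 1/11
1/352: ceiling(352/1) = 352, use 1/352
Result: 3/32 = 1/11 + 1/352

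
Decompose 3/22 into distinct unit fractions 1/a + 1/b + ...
1/8 + 1/88

Greedy algorithm:
3/22: ceiling(22/3) = 8, use 1/8
1/88: ceiling(88/1) = 88, use 1/88
Result: 3/22 = 1/8 + 1/88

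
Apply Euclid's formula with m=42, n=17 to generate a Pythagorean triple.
(1475, 1428, 2053)

Euclid's formula: a = m² - n², b = 2mn, c = m² + n²
m = 42, n = 17
a = 42² - 17² = 1764 - 289 = 1475
b = 2 × 42 × 17 = 1428
c = 42² + 17² = 1764 + 289 = 2053
Verification: 1475² + 1428² = 2175625 + 2039184 = 4214809 = 2053² ✓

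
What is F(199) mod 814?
595

Matrix identity: Q^n = [[F_(n+1), F_n], [F_n, F_(n-1)]] with Q = [[1,1],[1,0]].
n = 199 = 11000111₂. Square-and-multiply, entries mod 814:
Q^1 = [[1,1],[1,0]]
Q^3 = (Q^1)²·Q = [[3,2],[2,1]]
Q^6 = (Q^3)² = [[13,8],[8,5]]
Q^12 = (Q^6)² = [[233,144],[144,89]]
Q^24 = (Q^12)² = [[137,784],[784,167]]
Q^49 = (Q^24)²·Q = [[781,133],[133,648]]
Q^99 = (Q^49)²·Q = [[451,56],[56,395]]
Q^199 = (Q^99)²·Q = [[759,595],[595,164]]
F_199 mod 814 = Q^199[0][1] = 595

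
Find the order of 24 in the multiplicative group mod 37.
36

37 is prime, so ord(24) divides φ(37) = 36.
Divisors of 36: 1, 2, 3, 4, 6, 9, 12, 18, 36.
Repeated squaring: 24^1 ≡ 24, 24^2 ≡ 21, 24^4 ≡ 34, 24^8 ≡ 9, 24^16 ≡ 7, 24^32 ≡ 12 (mod 37).
Test 24^d mod 37 for each divisor d in increasing order:
24^1 ≡ 24
24^2 ≡ 21
24^3 = 24^2·24^1 ≡ 23
24^4 ≡ 34
24^6 = 24^4·24^2 ≡ 11
24^9 = 24^8·24^1 ≡ 31
24^12 = 24^8·24^4 ≡ 10
24^18 = 24^16·24^2 ≡ 36
24^36 = 24^32·24^4 ≡ 1  ← first divisor giving 1
The order is 36.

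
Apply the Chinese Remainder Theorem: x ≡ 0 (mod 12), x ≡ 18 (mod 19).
132

Using Chinese Remainder Theorem:
M = 12 × 19 = 228
M1 = 19, M2 = 12
y1 = 19^(-1) mod 12 = 7
y2 = 12^(-1) mod 19 = 8
x = (0×19×7 + 18×12×8) mod 228 = 132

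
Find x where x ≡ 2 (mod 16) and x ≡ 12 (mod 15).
162

Using Chinese Remainder Theorem:
M = 16 × 15 = 240
M1 = 15, M2 = 16
y1 = 15^(-1) mod 16 = 15
y2 = 16^(-1) mod 15 = 1
x = (2×15×15 + 12×16×1) mod 240 = 162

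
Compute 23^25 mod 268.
207

Repeated squaring. Binary of 25 = 11001.
23^1 ≡ 23 (mod 268); 23^2 ≡ 261 (mod 268); 23^4 ≡ 49 (mod 268); 23^8 ≡ 257 (mod 268); 23^16 ≡ 121 (mod 268)
23^25 = 23^1 × 23^8 × 23^16 ≡ 207 (mod 268)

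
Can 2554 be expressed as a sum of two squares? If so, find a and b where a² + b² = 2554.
23² + 45² (a=23, b=45)

Factorization: 2554 = 2 × 1277
By Fermat: n is sum of two squares iff every prime p ≡ 3 (mod 4) appears to even power.
All primes ≡ 3 (mod 4) appear to even power.
Search a = 0, 1, 2, … for 2554 - a² a perfect square: first hit at a = 23: 2554 - 529 = 2025 = 45².
2554 = 23² + 45² = 529 + 2025 ✓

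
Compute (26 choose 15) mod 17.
0

Using Lucas' theorem:
Write n=26 and k=15 in base 17:
n in base 17: [1, 9]
k in base 17: [0, 15]
C(26,15) mod 17 = ∏ C(n_i, k_i) mod 17
Digit binomials (mod 17): C(1,0) = 1; C(9,15) = 0 (k_i > n_i)
Product: 1 × 0 = 0 ≡ 0 (mod 17)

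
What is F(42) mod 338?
286

Matrix identity: Q^n = [[F_(n+1), F_n], [F_n, F_(n-1)]] with Q = [[1,1],[1,0]].
n = 42 = 101010₂. Square-and-multiply, entries mod 338:
Q^1 = [[1,1],[1,0]]
Q^2 = (Q^1)² = [[2,1],[1,1]]
Q^5 = (Q^2)²·Q = [[8,5],[5,3]]
Q^10 = (Q^5)² = [[89,55],[55,34]]
Q^21 = (Q^10)²·Q = [[135,130],[130,5]]
Q^42 = (Q^21)² = [[311,286],[286,25]]
F_42 mod 338 = Q^42[0][1] = 286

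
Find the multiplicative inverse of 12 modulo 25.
23

gcd(12, 25) = 1, so the inverse exists.
Extended Euclidean algorithm on (25, 12):
25 = 2 × 12 + 1  ⟹  1 = (1)·25 + (-2)·12
So (-2)·12 ≡ 1 (mod 25), i.e. 12^(-1) ≡ -2 ≡ 23 (mod 25).
Check: 12 × 23 = 276 ≡ 1 (mod 25)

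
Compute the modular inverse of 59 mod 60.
59

gcd(59, 60) = 1, so the inverse exists.
Extended Euclidean algorithm on (60, 59):
60 = 1 × 59 + 1  ⟹  1 = (1)·60 + (-1)·59
So (-1)·59 ≡ 1 (mod 60), i.e. 59^(-1) ≡ -1 ≡ 59 (mod 60).
Check: 59 × 59 = 3481 ≡ 1 (mod 60)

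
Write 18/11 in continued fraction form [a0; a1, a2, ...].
[1; 1, 1, 1, 3]

Euclidean algorithm steps:
18 = 1 × 11 + 7
11 = 1 × 7 + 4
7 = 1 × 4 + 3
4 = 1 × 3 + 1
3 = 3 × 1 + 0
Continued fraction: [1; 1, 1, 1, 3]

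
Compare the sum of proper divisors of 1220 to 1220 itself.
abundant

Proper divisors of 1220: sum = 1 + 2 + 4 + 5 + 10 + 20 + 61 + 122 + 244 + 305 + 610 = 1384
Since 1384 > 1220, 1220 is abundant.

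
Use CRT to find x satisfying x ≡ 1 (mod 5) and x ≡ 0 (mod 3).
6

Using Chinese Remainder Theorem:
M = 5 × 3 = 15
M1 = 3, M2 = 5
y1 = 3^(-1) mod 5 = 2
y2 = 5^(-1) mod 3 = 2
x = (1×3×2 + 0×5×2) mod 15 = 6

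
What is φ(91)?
72

91 = 7 × 13
φ(n) = n × ∏(1 - 1/p) for each prime p dividing n
φ(91) = 91 × (1 - 1/7) × (1 - 1/13) = 72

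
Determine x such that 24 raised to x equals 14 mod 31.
4

Baby-step giant-step with step n = ⌈√31⌉ = 6.
Baby steps 24^j mod 31 (j:value) for j=0..5: 0:1, 1:24, 2:18, 3:29, 4:14, 5:26.
h = 14 is already in the table at j=4, so x = 4.
Check: 24^4 ≡ 14 (mod 31).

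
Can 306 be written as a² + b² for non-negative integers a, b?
9² + 15² (a=9, b=15)

Factorization: 306 = 2 × 3^2 × 17
By Fermat: n is sum of two squares iff every prime p ≡ 3 (mod 4) appears to even power.
All primes ≡ 3 (mod 4) appear to even power.
Search a = 0, 1, 2, … for 306 - a² a perfect square: first hit at a = 9: 306 - 81 = 225 = 15².
306 = 9² + 15² = 81 + 225 ✓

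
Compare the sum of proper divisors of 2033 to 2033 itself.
deficient

Proper divisors of 2033: sum = 1 + 19 + 107 = 127
Since 127 < 2033, 2033 is deficient.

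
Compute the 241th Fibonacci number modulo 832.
609

Matrix identity: Q^n = [[F_(n+1), F_n], [F_n, F_(n-1)]] with Q = [[1,1],[1,0]].
n = 241 = 11110001₂. Square-and-multiply, entries mod 832:
Q^1 = [[1,1],[1,0]]
Q^3 = (Q^1)²·Q = [[3,2],[2,1]]
Q^7 = (Q^3)²·Q = [[21,13],[13,8]]
Q^15 = (Q^7)²·Q = [[155,610],[610,377]]
Q^30 = (Q^15)² = [[93,40],[40,53]]
Q^60 = (Q^30)² = [[265,16],[16,249]]
Q^120 = (Q^60)² = [[593,736],[736,689]]
Q^241 = (Q^120)²·Q = [[673,609],[609,64]]
F_241 mod 832 = Q^241[0][1] = 609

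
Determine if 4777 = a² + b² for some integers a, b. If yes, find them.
4² + 69² (a=4, b=69)

Factorization: 4777 = 17 × 281
By Fermat: n is sum of two squares iff every prime p ≡ 3 (mod 4) appears to even power.
All primes ≡ 3 (mod 4) appear to even power.
Search a = 0, 1, 2, … for 4777 - a² a perfect square: first hit at a = 4: 4777 - 16 = 4761 = 69².
4777 = 4² + 69² = 16 + 4761 ✓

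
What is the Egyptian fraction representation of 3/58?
1/20 + 1/580

Greedy algorithm:
3/58: ceiling(58/3) = 20, use 1/20
1/580: ceiling(580/1) = 580, use 1/580
Result: 3/58 = 1/20 + 1/580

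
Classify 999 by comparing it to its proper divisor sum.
deficient

Proper divisors of 999: sum = 1 + 3 + 9 + 27 + 37 + 111 + 333 = 521
Since 521 < 999, 999 is deficient.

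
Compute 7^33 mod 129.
85

Repeated squaring. Binary of 33 = 100001.
7^1 ≡ 7 (mod 129); 7^2 ≡ 49 (mod 129); 7^4 ≡ 79 (mod 129); 7^8 ≡ 49 (mod 129); 7^16 ≡ 79 (mod 129); 7^32 ≡ 49 (mod 129)
7^33 = 7^1 × 7^32 ≡ 85 (mod 129)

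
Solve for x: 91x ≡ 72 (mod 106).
x ≡ 80 (mod 106)

gcd(91, 106) = 1, which divides 72, so solutions exist.
Find 91^(-1) mod 106 by the extended Euclidean algorithm:
106 = 1 × 91 + 15  ⟹  15 = (1)·106 + (-1)·91
91 = 6 × 15 + 1  ⟹  1 = (-6)·106 + (7)·91
So (7)·91 ≡ 1 (mod 106), i.e. 91^(-1) ≡ 7 (mod 106).
x ≡ 7 × 72 = 504 ≡ 80 (mod 106).
Check: 91 × 80 = 7280 ≡ 72 (mod 106).
Unique solution: x ≡ 80 (mod 106)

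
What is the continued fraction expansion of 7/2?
[3; 2]

Euclidean algorithm steps:
7 = 3 × 2 + 1
2 = 2 × 1 + 0
Continued fraction: [3; 2]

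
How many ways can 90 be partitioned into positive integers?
56634173

p(n) counts ways to write n as a sum of positive integers (order ignored).
Euler's pentagonal recurrence: p(k) = p(k-1) + p(k-2) - p(k-5) - p(k-7) + p(k-12) + p(k-15) - ... (offsets j(3j∓1)/2, signs ++--, p(0)=1, p(<0)=0).
DP table for k = 0..89: p(0)=1, p(1)=1, p(2)=2, p(3)=3, p(4)=5, p(5)=7, p(6)=11, p(7)=15, p(8)=22, p(9)=30, p(10)=42, p(11)=56, p(12)=77, p(13)=101, p(14)=135, p(15)=176, p(16)=231, p(17)=297, p(18)=385, p(19)=490, p(20)=627, p(21)=792, p(22)=1002, p(23)=1255, p(24)=1575, p(25)=1958, p(26)=2436, p(27)=3010, p(28)=3718, p(29)=4565, p(30)=5604, p(31)=6842, p(32)=8349, p(33)=10143, p(34)=12310, p(35)=14883, p(36)=17977, p(37)=21637, p(38)=26015, p(39)=31185, p(40)=37338, p(41)=44583, p(42)=53174, p(43)=63261, p(44)=75175, p(45)=89134, p(46)=105558, p(47)=124754, p(48)=147273, p(49)=173525, p(50)=204226, p(51)=239943, p(52)=281589, p(53)=329931, p(54)=386155, p(55)=451276, p(56)=526823, p(57)=614154, p(58)=715220, p(59)=831820, p(60)=966467, p(61)=1121505, p(62)=1300156, p(63)=1505499, p(64)=1741630, p(65)=2012558, p(66)=2323520, p(67)=2679689, p(68)=3087735, p(69)=3554345, p(70)=4087968, p(71)=4697205, p(72)=5392783, p(73)=6185689, p(74)=7089500, p(75)=8118264, p(76)=9289091, p(77)=10619863, p(78)=12132164, p(79)=13848650, p(80)=15796476, p(81)=18004327, p(82)=20506255, p(83)=23338469, p(84)=26543660, p(85)=30167357, p(86)=34262962, p(87)=38887673, p(88)=44108109, p(89)=49995925.
Final step: p(90) = p(89) + p(88) - p(85) - p(83) + p(78) + p(75) - p(68) - p(64) + p(55) + p(50) - p(39) - p(33) + p(20) + p(13)
= 49995925 + 44108109 - 30167357 - 23338469 + 12132164 + 8118264 - 3087735 - 1741630 + 451276 + 204226 - 31185 - 10143 + 627 + 101
= 56634173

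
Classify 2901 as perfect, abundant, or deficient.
deficient

Proper divisors of 2901: sum = 1 + 3 + 967 = 971
Since 971 < 2901, 2901 is deficient.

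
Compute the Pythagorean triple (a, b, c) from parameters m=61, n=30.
(2821, 3660, 4621)

Euclid's formula: a = m² - n², b = 2mn, c = m² + n²
m = 61, n = 30
a = 61² - 30² = 3721 - 900 = 2821
b = 2 × 61 × 30 = 3660
c = 61² + 30² = 3721 + 900 = 4621
Verification: 2821² + 3660² = 7958041 + 13395600 = 21353641 = 4621² ✓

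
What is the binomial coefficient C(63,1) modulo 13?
11

Using Lucas' theorem:
Write n=63 and k=1 in base 13:
n in base 13: [4, 11]
k in base 13: [0, 1]
C(63,1) mod 13 = ∏ C(n_i, k_i) mod 13
Digit binomials (mod 13): C(4,0) = 1; C(11,1) = 11
Product: 1 × 11 = 11 ≡ 11 (mod 13)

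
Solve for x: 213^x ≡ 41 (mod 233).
93

Baby-step giant-step with step n = ⌈√233⌉ = 16.
Baby steps 213^j mod 233 (j:value) for j=0..15: 0:1, 1:213, 2:167, 3:155, 4:162, 5:22, 6:26, 7:179, 8:148, 9:69, 10:18, 11:106, 12:210, 13:227, 14:120, 15:163.
Giant-step multiplier: 213^(-16) ≡ 213^(232-16) = 213^216 ≡ 117 (mod 233).
Giant steps γ_i = 41·117^i mod 233: γ_0=41, γ_1=137, γ_2=185, γ_3=209, γ_4=221, γ_5=227 (in table at j=13).
x = i·n + j = 5·16 + 13 = 93.
Check: 213^93 ≡ 41 (mod 233).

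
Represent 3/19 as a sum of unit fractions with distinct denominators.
1/7 + 1/67 + 1/8911

Greedy algorithm:
3/19: ceiling(19/3) = 7, use 1/7
2/133: ceiling(133/2) = 67, use 1/67
1/8911: ceiling(8911/1) = 8911, use 1/8911
Result: 3/19 = 1/7 + 1/67 + 1/8911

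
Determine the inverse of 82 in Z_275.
218

gcd(82, 275) = 1, so the inverse exists.
Extended Euclidean algorithm on (275, 82):
275 = 3 × 82 + 29  ⟹  29 = (1)·275 + (-3)·82
82 = 2 × 29 + 24  ⟹  24 = (-2)·275 + (7)·82
29 = 1 × 24 + 5  ⟹  5 = (3)·275 + (-10)·82
24 = 4 × 5 + 4  ⟹  4 = (-14)·275 + (47)·82
5 = 1 × 4 + 1  ⟹  1 = (17)·275 + (-57)·82
So (-57)·82 ≡ 1 (mod 275), i.e. 82^(-1) ≡ -57 ≡ 218 (mod 275).
Check: 82 × 218 = 17876 ≡ 1 (mod 275)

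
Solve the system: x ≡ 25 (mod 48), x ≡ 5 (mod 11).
313

Using Chinese Remainder Theorem:
M = 48 × 11 = 528
M1 = 11, M2 = 48
y1 = 11^(-1) mod 48 = 35
y2 = 48^(-1) mod 11 = 3
x = (25×11×35 + 5×48×3) mod 528 = 313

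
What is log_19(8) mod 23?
18

Baby-step giant-step with step n = ⌈√23⌉ = 5.
Baby steps 19^j mod 23 (j:value) for j=0..4: 0:1, 1:19, 2:16, 3:5, 4:3.
Giant-step multiplier: 19^(-5) ≡ 19^(22-5) = 19^17 ≡ 21 (mod 23).
Giant steps γ_i = 8·21^i mod 23: γ_0=8, γ_1=7, γ_2=9, γ_3=5 (in table at j=3).
x = i·n + j = 3·5 + 3 = 18.
Check: 19^18 ≡ 8 (mod 23).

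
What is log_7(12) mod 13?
6

Baby-step giant-step with step n = ⌈√13⌉ = 4.
Baby steps 7^j mod 13 (j:value) for j=0..3: 0:1, 1:7, 2:10, 3:5.
Giant-step multiplier: 7^(-4) ≡ 7^(12-4) = 7^8 ≡ 3 (mod 13).
Giant steps γ_i = 12·3^i mod 13: γ_0=12, γ_1=10 (in table at j=2).
x = i·n + j = 1·4 + 2 = 6.
Check: 7^6 ≡ 12 (mod 13).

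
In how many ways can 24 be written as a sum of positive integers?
1575

p(n) counts ways to write n as a sum of positive integers (order ignored).
Euler's pentagonal recurrence: p(k) = p(k-1) + p(k-2) - p(k-5) - p(k-7) + p(k-12) + p(k-15) - ... (offsets j(3j∓1)/2, signs ++--, p(0)=1, p(<0)=0).
DP table for k = 0..23: p(0)=1, p(1)=1, p(2)=2, p(3)=3, p(4)=5, p(5)=7, p(6)=11, p(7)=15, p(8)=22, p(9)=30, p(10)=42, p(11)=56, p(12)=77, p(13)=101, p(14)=135, p(15)=176, p(16)=231, p(17)=297, p(18)=385, p(19)=490, p(20)=627, p(21)=792, p(22)=1002, p(23)=1255.
Final step: p(24) = p(23) + p(22) - p(19) - p(17) + p(12) + p(9) - p(2)
= 1255 + 1002 - 490 - 297 + 77 + 30 - 2
= 1575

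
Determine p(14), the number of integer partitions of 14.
135

p(n) counts ways to write n as a sum of positive integers (order ignored).
Euler's pentagonal recurrence: p(k) = p(k-1) + p(k-2) - p(k-5) - p(k-7) + p(k-12) + p(k-15) - ... (offsets j(3j∓1)/2, signs ++--, p(0)=1, p(<0)=0).
DP table for k = 0..13: p(0)=1, p(1)=1, p(2)=2, p(3)=3, p(4)=5, p(5)=7, p(6)=11, p(7)=15, p(8)=22, p(9)=30, p(10)=42, p(11)=56, p(12)=77, p(13)=101.
Final step: p(14) = p(13) + p(12) - p(9) - p(7) + p(2)
= 101 + 77 - 30 - 15 + 2
= 135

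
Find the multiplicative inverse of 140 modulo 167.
68

gcd(140, 167) = 1, so the inverse exists.
Extended Euclidean algorithm on (167, 140):
167 = 1 × 140 + 27  ⟹  27 = (1)·167 + (-1)·140
140 = 5 × 27 + 5  ⟹  5 = (-5)·167 + (6)·140
27 = 5 × 5 + 2  ⟹  2 = (26)·167 + (-31)·140
5 = 2 × 2 + 1  ⟹  1 = (-57)·167 + (68)·140
So (68)·140 ≡ 1 (mod 167), i.e. 140^(-1) ≡ 68 (mod 167).
Check: 140 × 68 = 9520 ≡ 1 (mod 167)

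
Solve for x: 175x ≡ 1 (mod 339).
31

gcd(175, 339) = 1, so the inverse exists.
Extended Euclidean algorithm on (339, 175):
339 = 1 × 175 + 164  ⟹  164 = (1)·339 + (-1)·175
175 = 1 × 164 + 11  ⟹  11 = (-1)·339 + (2)·175
164 = 14 × 11 + 10  ⟹  10 = (15)·339 + (-29)·175
11 = 1 × 10 + 1  ⟹  1 = (-16)·339 + (31)·175
So (31)·175 ≡ 1 (mod 339), i.e. 175^(-1) ≡ 31 (mod 339).
Check: 175 × 31 = 5425 ≡ 1 (mod 339)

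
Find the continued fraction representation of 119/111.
[1; 13, 1, 7]

Euclidean algorithm steps:
119 = 1 × 111 + 8
111 = 13 × 8 + 7
8 = 1 × 7 + 1
7 = 7 × 1 + 0
Continued fraction: [1; 13, 1, 7]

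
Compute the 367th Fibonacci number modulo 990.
13

Matrix identity: Q^n = [[F_(n+1), F_n], [F_n, F_(n-1)]] with Q = [[1,1],[1,0]].
n = 367 = 101101111₂. Square-and-multiply, entries mod 990:
Q^1 = [[1,1],[1,0]]
Q^2 = (Q^1)² = [[2,1],[1,1]]
Q^5 = (Q^2)²·Q = [[8,5],[5,3]]
Q^11 = (Q^5)²·Q = [[144,89],[89,55]]
Q^22 = (Q^11)² = [[937,881],[881,56]]
Q^45 = (Q^22)²·Q = [[503,830],[830,663]]
Q^91 = (Q^45)²·Q = [[969,419],[419,550]]
Q^183 = (Q^91)²·Q = [[663,772],[772,881]]
Q^367 = (Q^183)²·Q = [[21,13],[13,8]]
F_367 mod 990 = Q^367[0][1] = 13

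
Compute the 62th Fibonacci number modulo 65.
21

Matrix identity: Q^n = [[F_(n+1), F_n], [F_n, F_(n-1)]] with Q = [[1,1],[1,0]].
n = 62 = 111110₂. Square-and-multiply, entries mod 65:
Q^1 = [[1,1],[1,0]]
Q^3 = (Q^1)²·Q = [[3,2],[2,1]]
Q^7 = (Q^3)²·Q = [[21,13],[13,8]]
Q^15 = (Q^7)²·Q = [[12,25],[25,52]]
Q^31 = (Q^15)²·Q = [[29,54],[54,40]]
Q^62 = (Q^31)² = [[52,21],[21,31]]
F_62 mod 65 = Q^62[0][1] = 21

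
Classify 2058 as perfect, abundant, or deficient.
abundant

Proper divisors of 2058: sum = 1 + 2 + 3 + 6 + 7 + 14 + 21 + 42 + 49 + 98 + 147 + 294 + 343 + 686 + 1029 = 2742
Since 2742 > 2058, 2058 is abundant.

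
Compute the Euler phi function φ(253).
220

253 = 11 × 23
φ(n) = n × ∏(1 - 1/p) for each prime p dividing n
φ(253) = 253 × (1 - 1/11) × (1 - 1/23) = 220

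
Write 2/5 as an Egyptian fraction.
1/3 + 1/15

Greedy algorithm:
2/5: ceiling(5/2) = 3, use 1/3
1/15: ceiling(15/1) = 15, use 1/15
Result: 2/5 = 1/3 + 1/15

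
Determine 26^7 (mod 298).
42

Repeated squaring. Binary of 7 = 111.
26^1 ≡ 26 (mod 298); 26^2 ≡ 80 (mod 298); 26^4 ≡ 142 (mod 298)
26^7 = 26^1 × 26^2 × 26^4 ≡ 42 (mod 298)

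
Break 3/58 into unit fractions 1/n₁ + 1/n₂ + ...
1/20 + 1/580

Greedy algorithm:
3/58: ceiling(58/3) = 20, use 1/20
1/580: ceiling(580/1) = 580, use 1/580
Result: 3/58 = 1/20 + 1/580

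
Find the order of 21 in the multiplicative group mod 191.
190

191 is prime, so ord(21) divides φ(191) = 190.
Divisors of 190: 1, 2, 5, 10, 19, 38, 95, 190.
Repeated squaring: 21^1 ≡ 21, 21^2 ≡ 59, 21^4 ≡ 43, 21^8 ≡ 130, 21^16 ≡ 92, 21^32 ≡ 60, 21^64 ≡ 162, 21^128 ≡ 77 (mod 191).
Test 21^d mod 191 for each divisor d in increasing order:
21^1 ≡ 21
21^2 ≡ 59
21^5 = 21^4·21^1 ≡ 139
21^10 = 21^8·21^2 ≡ 30
21^19 = 21^16·21^2·21^1 ≡ 152
21^38 = 21^32·21^4·21^2 ≡ 184
21^95 = 21^64·21^16·21^8·21^4·21^2·21^1 ≡ 190
21^190 = 21^128·21^32·21^16·21^8·21^4·21^2 ≡ 1  ← first divisor giving 1
The order is 190.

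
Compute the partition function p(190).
1667727404093

p(n) counts ways to write n as a sum of positive integers (order ignored).
Euler's pentagonal recurrence: p(k) = p(k-1) + p(k-2) - p(k-5) - p(k-7) + p(k-12) + p(k-15) - ... (offsets j(3j∓1)/2, signs ++--, p(0)=1, p(<0)=0).
DP table for k = 0..189: p(0)=1, p(1)=1, p(2)=2, p(3)=3, p(4)=5, p(5)=7, p(6)=11, p(7)=15, p(8)=22, p(9)=30, p(10)=42, p(11)=56, p(12)=77, p(13)=101, p(14)=135, p(15)=176, p(16)=231, p(17)=297, p(18)=385, p(19)=490, p(20)=627, p(21)=792, p(22)=1002, p(23)=1255, p(24)=1575, p(25)=1958, p(26)=2436, p(27)=3010, p(28)=3718, p(29)=4565, p(30)=5604, p(31)=6842, p(32)=8349, p(33)=10143, p(34)=12310, p(35)=14883, p(36)=17977, p(37)=21637, p(38)=26015, p(39)=31185, p(40)=37338, p(41)=44583, p(42)=53174, p(43)=63261, p(44)=75175, p(45)=89134, p(46)=105558, p(47)=124754, p(48)=147273, p(49)=173525, p(50)=204226, p(51)=239943, p(52)=281589, p(53)=329931, p(54)=386155, p(55)=451276, p(56)=526823, p(57)=614154, p(58)=715220, p(59)=831820, p(60)=966467, p(61)=1121505, p(62)=1300156, p(63)=1505499, p(64)=1741630, p(65)=2012558, p(66)=2323520, p(67)=2679689, p(68)=3087735, p(69)=3554345, p(70)=4087968, p(71)=4697205, p(72)=5392783, p(73)=6185689, p(74)=7089500, p(75)=8118264, p(76)=9289091, p(77)=10619863, p(78)=12132164, p(79)=13848650, p(80)=15796476, p(81)=18004327, p(82)=20506255, p(83)=23338469, p(84)=26543660, p(85)=30167357, p(86)=34262962, p(87)=38887673, p(88)=44108109, p(89)=49995925, p(90)=56634173, p(91)=64112359, p(92)=72533807, p(93)=82010177, p(94)=92669720, p(95)=104651419, p(96)=118114304, p(97)=133230930, p(98)=150198136, p(99)=169229875, p(100)=190569292, p(101)=214481126, p(102)=241265379, p(103)=271248950, p(104)=304801365, p(105)=342325709, p(106)=384276336, p(107)=431149389, p(108)=483502844, p(109)=541946240, p(110)=607163746, p(111)=679903203, p(112)=761002156, p(113)=851376628, p(114)=952050665, p(115)=1064144451, p(116)=1188908248, p(117)=1327710076, p(118)=1482074143, p(119)=1653668665, p(120)=1844349560, p(121)=2056148051, p(122)=2291320912, p(123)=2552338241, p(124)=2841940500, p(125)=3163127352, p(126)=3519222692, p(127)=3913864295, p(128)=4351078600, p(129)=4835271870, p(130)=5371315400, p(131)=5964539504, p(132)=6620830889, p(133)=7346629512, p(134)=8149040695, p(135)=9035836076, p(136)=10015581680, p(137)=11097645016, p(138)=12292341831, p(139)=13610949895, p(140)=15065878135, p(141)=16670689208, p(142)=18440293320, p(143)=20390982757, p(144)=22540654445, p(145)=24908858009, p(146)=27517052599, p(147)=30388671978, p(148)=33549419497, p(149)=37027355200, p(150)=40853235313, p(151)=45060624582, p(152)=49686288421, p(153)=54770336324, p(154)=60356673280, p(155)=66493182097, p(156)=73232243759, p(157)=80630964769, p(158)=88751778802, p(159)=97662728555, p(160)=107438159466, p(161)=118159068427, p(162)=129913904637, p(163)=142798995930, p(164)=156919475295, p(165)=172389800255, p(166)=189334822579, p(167)=207890420102, p(168)=228204732751, p(169)=250438925115, p(170)=274768617130, p(171)=301384802048, p(172)=330495499613, p(173)=362326859895, p(174)=397125074750, p(175)=435157697830, p(176)=476715857290, p(177)=522115831195, p(178)=571701605655, p(179)=625846753120, p(180)=684957390936, p(181)=749474411781, p(182)=819876908323, p(183)=896684817527, p(184)=980462880430, p(185)=1071823774337, p(186)=1171432692373, p(187)=1280011042268, p(188)=1398341745571, p(189)=1527273599625.
Final step: p(190) = p(189) + p(188) - p(185) - p(183) + p(178) + p(175) - p(168) - p(164) + p(155) + p(150) - p(139) - p(133) + p(120) + p(113) - p(98) - p(90) + p(73) + p(64) - p(45) - p(35) + p(14) + p(3)
= 1527273599625 + 1398341745571 - 1071823774337 - 896684817527 + 571701605655 + 435157697830 - 228204732751 - 156919475295 + 66493182097 + 40853235313 - 13610949895 - 7346629512 + 1844349560 + 851376628 - 150198136 - 56634173 + 6185689 + 1741630 - 89134 - 14883 + 135 + 3
= 1667727404093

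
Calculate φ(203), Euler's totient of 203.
168

203 = 7 × 29
φ(n) = n × ∏(1 - 1/p) for each prime p dividing n
φ(203) = 203 × (1 - 1/7) × (1 - 1/29) = 168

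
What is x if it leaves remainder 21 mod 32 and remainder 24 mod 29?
53

Using Chinese Remainder Theorem:
M = 32 × 29 = 928
M1 = 29, M2 = 32
y1 = 29^(-1) mod 32 = 21
y2 = 32^(-1) mod 29 = 10
x = (21×29×21 + 24×32×10) mod 928 = 53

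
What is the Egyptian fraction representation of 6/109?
1/19 + 1/415 + 1/214867 + 1/61556888719 + 1/5683875823083467302723 + 1/64612888744465525793841376769540622379126735

Greedy algorithm:
6/109: ceiling(109/6) = 19, use 1/19
5/2071: ceiling(2071/5) = 415, use 1/415
4/859465: ceiling(859465/4) = 214867, use 1/214867
3/184670666155: ceiling(184670666155/3) = 61556888719, use 1/61556888719
2/11367751646166934605445: ceiling(11367751646166934605445/2) = 5683875823083467302723, use 1/5683875823083467302723
1/64612888744465525793841376769540622379126735: ceiling(64612888744465525793841376769540622379126735/1) = 64612888744465525793841376769540622379126735, use 1/64612888744465525793841376769540622379126735
Result: 6/109 = 1/19 + 1/415 + 1/214867 + 1/61556888719 + 1/5683875823083467302723 + 1/64612888744465525793841376769540622379126735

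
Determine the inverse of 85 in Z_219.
67

gcd(85, 219) = 1, so the inverse exists.
Extended Euclidean algorithm on (219, 85):
219 = 2 × 85 + 49  ⟹  49 = (1)·219 + (-2)·85
85 = 1 × 49 + 36  ⟹  36 = (-1)·219 + (3)·85
49 = 1 × 36 + 13  ⟹  13 = (2)·219 + (-5)·85
36 = 2 × 13 + 10  ⟹  10 = (-5)·219 + (13)·85
13 = 1 × 10 + 3  ⟹  3 = (7)·219 + (-18)·85
10 = 3 × 3 + 1  ⟹  1 = (-26)·219 + (67)·85
So (67)·85 ≡ 1 (mod 219), i.e. 85^(-1) ≡ 67 (mod 219).
Check: 85 × 67 = 5695 ≡ 1 (mod 219)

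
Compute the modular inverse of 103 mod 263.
143

gcd(103, 263) = 1, so the inverse exists.
Extended Euclidean algorithm on (263, 103):
263 = 2 × 103 + 57  ⟹  57 = (1)·263 + (-2)·103
103 = 1 × 57 + 46  ⟹  46 = (-1)·263 + (3)·103
57 = 1 × 46 + 11  ⟹  11 = (2)·263 + (-5)·103
46 = 4 × 11 + 2  ⟹  2 = (-9)·263 + (23)·103
11 = 5 × 2 + 1  ⟹  1 = (47)·263 + (-120)·103
So (-120)·103 ≡ 1 (mod 263), i.e. 103^(-1) ≡ -120 ≡ 143 (mod 263).
Check: 103 × 143 = 14729 ≡ 1 (mod 263)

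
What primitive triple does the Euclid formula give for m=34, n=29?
(315, 1972, 1997)

Euclid's formula: a = m² - n², b = 2mn, c = m² + n²
m = 34, n = 29
a = 34² - 29² = 1156 - 841 = 315
b = 2 × 34 × 29 = 1972
c = 34² + 29² = 1156 + 841 = 1997
Verification: 315² + 1972² = 99225 + 3888784 = 3988009 = 1997² ✓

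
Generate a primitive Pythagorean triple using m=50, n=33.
(1411, 3300, 3589)

Euclid's formula: a = m² - n², b = 2mn, c = m² + n²
m = 50, n = 33
a = 50² - 33² = 2500 - 1089 = 1411
b = 2 × 50 × 33 = 3300
c = 50² + 33² = 2500 + 1089 = 3589
Verification: 1411² + 3300² = 1990921 + 10890000 = 12880921 = 3589² ✓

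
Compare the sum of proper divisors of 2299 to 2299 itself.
deficient

Proper divisors of 2299: sum = 1 + 11 + 19 + 121 + 209 = 361
Since 361 < 2299, 2299 is deficient.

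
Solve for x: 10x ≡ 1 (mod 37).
26

gcd(10, 37) = 1, so the inverse exists.
Extended Euclidean algorithm on (37, 10):
37 = 3 × 10 + 7  ⟹  7 = (1)·37 + (-3)·10
10 = 1 × 7 + 3  ⟹  3 = (-1)·37 + (4)·10
7 = 2 × 3 + 1  ⟹  1 = (3)·37 + (-11)·10
So (-11)·10 ≡ 1 (mod 37), i.e. 10^(-1) ≡ -11 ≡ 26 (mod 37).
Check: 10 × 26 = 260 ≡ 1 (mod 37)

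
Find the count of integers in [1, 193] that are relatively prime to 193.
192

193 = 193
φ(n) = n × ∏(1 - 1/p) for each prime p dividing n
φ(193) = 193 × (1 - 1/193) = 192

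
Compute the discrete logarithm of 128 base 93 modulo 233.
56

Baby-step giant-step with step n = ⌈√233⌉ = 16.
Baby steps 93^j mod 233 (j:value) for j=0..15: 0:1, 1:93, 2:28, 3:41, 4:85, 5:216, 6:50, 7:223, 8:2, 9:186, 10:56, 11:82, 12:170, 13:199, 14:100, 15:213.
Giant-step multiplier: 93^(-16) ≡ 93^(232-16) = 93^216 ≡ 175 (mod 233).
Giant steps γ_i = 128·175^i mod 233: γ_0=128, γ_1=32, γ_2=8, γ_3=2 (in table at j=8).
x = i·n + j = 3·16 + 8 = 56.
Check: 93^56 ≡ 128 (mod 233).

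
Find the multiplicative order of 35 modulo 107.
53

107 is prime, so ord(35) divides φ(107) = 106.
Divisors of 106: 1, 2, 53, 106.
Repeated squaring: 35^1 ≡ 35, 35^2 ≡ 48, 35^4 ≡ 57, 35^8 ≡ 39, 35^16 ≡ 23, 35^32 ≡ 101, 35^64 ≡ 36 (mod 107).
Test 35^d mod 107 for each divisor d in increasing order:
35^1 ≡ 35
35^2 ≡ 48
35^53 = 35^32·35^16·35^4·35^1 ≡ 1  ← first divisor giving 1
The order is 53.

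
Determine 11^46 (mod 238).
179

Repeated squaring. Binary of 46 = 101110.
11^1 ≡ 11 (mod 238); 11^2 ≡ 121 (mod 238); 11^4 ≡ 123 (mod 238); 11^8 ≡ 135 (mod 238); 11^16 ≡ 137 (mod 238); 11^32 ≡ 205 (mod 238)
11^46 = 11^2 × 11^4 × 11^8 × 11^32 ≡ 179 (mod 238)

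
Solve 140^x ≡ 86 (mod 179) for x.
105

Baby-step giant-step with step n = ⌈√179⌉ = 14.
Baby steps 140^j mod 179 (j:value) for j=0..13: 0:1, 1:140, 2:89, 3:109, 4:45, 5:35, 6:67, 7:72, 8:56, 9:143, 10:151, 11:18, 12:14, 13:170.
Giant-step multiplier: 140^(-14) ≡ 140^(178-14) = 140^164 ≡ 51 (mod 179).
Giant steps γ_i = 86·51^i mod 179: γ_0=86, γ_1=90, γ_2=115, γ_3=137, γ_4=6, γ_5=127, γ_6=33, γ_7=72 (in table at j=7).
x = i·n + j = 7·14 + 7 = 105.
Check: 140^105 ≡ 86 (mod 179).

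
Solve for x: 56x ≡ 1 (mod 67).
6

gcd(56, 67) = 1, so the inverse exists.
Extended Euclidean algorithm on (67, 56):
67 = 1 × 56 + 11  ⟹  11 = (1)·67 + (-1)·56
56 = 5 × 11 + 1  ⟹  1 = (-5)·67 + (6)·56
So (6)·56 ≡ 1 (mod 67), i.e. 56^(-1) ≡ 6 (mod 67).
Check: 56 × 6 = 336 ≡ 1 (mod 67)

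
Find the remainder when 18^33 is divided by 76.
56

Repeated squaring. Binary of 33 = 100001.
18^1 ≡ 18 (mod 76); 18^2 ≡ 20 (mod 76); 18^4 ≡ 20 (mod 76); 18^8 ≡ 20 (mod 76); 18^16 ≡ 20 (mod 76); 18^32 ≡ 20 (mod 76)
18^33 = 18^1 × 18^32 ≡ 56 (mod 76)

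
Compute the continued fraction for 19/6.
[3; 6]

Euclidean algorithm steps:
19 = 3 × 6 + 1
6 = 6 × 1 + 0
Continued fraction: [3; 6]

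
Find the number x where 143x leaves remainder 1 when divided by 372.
359

gcd(143, 372) = 1, so the inverse exists.
Extended Euclidean algorithm on (372, 143):
372 = 2 × 143 + 86  ⟹  86 = (1)·372 + (-2)·143
143 = 1 × 86 + 57  ⟹  57 = (-1)·372 + (3)·143
86 = 1 × 57 + 29  ⟹  29 = (2)·372 + (-5)·143
57 = 1 × 29 + 28  ⟹  28 = (-3)·372 + (8)·143
29 = 1 × 28 + 1  ⟹  1 = (5)·372 + (-13)·143
So (-13)·143 ≡ 1 (mod 372), i.e. 143^(-1) ≡ -13 ≡ 359 (mod 372).
Check: 143 × 359 = 51337 ≡ 1 (mod 372)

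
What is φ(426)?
140

426 = 2 × 3 × 71
φ(n) = n × ∏(1 - 1/p) for each prime p dividing n
φ(426) = 426 × (1 - 1/2) × (1 - 1/3) × (1 - 1/71) = 140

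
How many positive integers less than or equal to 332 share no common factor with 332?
164

332 = 2^2 × 83
φ(n) = n × ∏(1 - 1/p) for each prime p dividing n
φ(332) = 332 × (1 - 1/2) × (1 - 1/83) = 164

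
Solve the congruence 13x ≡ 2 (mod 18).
x ≡ 14 (mod 18)

gcd(13, 18) = 1, which divides 2, so solutions exist.
Find 13^(-1) mod 18 by the extended Euclidean algorithm:
18 = 1 × 13 + 5  ⟹  5 = (1)·18 + (-1)·13
13 = 2 × 5 + 3  ⟹  3 = (-2)·18 + (3)·13
5 = 1 × 3 + 2  ⟹  2 = (3)·18 + (-4)·13
3 = 1 × 2 + 1  ⟹  1 = (-5)·18 + (7)·13
So (7)·13 ≡ 1 (mod 18), i.e. 13^(-1) ≡ 7 (mod 18).
x ≡ 7 × 2 = 14 ≡ 14 (mod 18).
Check: 13 × 14 = 182 ≡ 2 (mod 18).
Unique solution: x ≡ 14 (mod 18)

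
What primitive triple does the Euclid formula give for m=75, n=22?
(5141, 3300, 6109)

Euclid's formula: a = m² - n², b = 2mn, c = m² + n²
m = 75, n = 22
a = 75² - 22² = 5625 - 484 = 5141
b = 2 × 75 × 22 = 3300
c = 75² + 22² = 5625 + 484 = 6109
Verification: 5141² + 3300² = 26429881 + 10890000 = 37319881 = 6109² ✓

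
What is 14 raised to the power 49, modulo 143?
92

Repeated squaring. Binary of 49 = 110001.
14^1 ≡ 14 (mod 143); 14^2 ≡ 53 (mod 143); 14^4 ≡ 92 (mod 143); 14^8 ≡ 27 (mod 143); 14^16 ≡ 14 (mod 143); 14^32 ≡ 53 (mod 143)
14^49 = 14^1 × 14^16 × 14^32 ≡ 92 (mod 143)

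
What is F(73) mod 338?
219

Matrix identity: Q^n = [[F_(n+1), F_n], [F_n, F_(n-1)]] with Q = [[1,1],[1,0]].
n = 73 = 1001001₂. Square-and-multiply, entries mod 338:
Q^1 = [[1,1],[1,0]]
Q^2 = (Q^1)² = [[2,1],[1,1]]
Q^4 = (Q^2)² = [[5,3],[3,2]]
Q^9 = (Q^4)²·Q = [[55,34],[34,21]]
Q^18 = (Q^9)² = [[125,218],[218,245]]
Q^36 = (Q^18)² = [[281,216],[216,65]]
Q^73 = (Q^36)²·Q = [[257,219],[219,38]]
F_73 mod 338 = Q^73[0][1] = 219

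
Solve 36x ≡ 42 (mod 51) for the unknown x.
x ≡ 4 (mod 17)

gcd(36, 51) = 3, which divides 42, so solutions exist.
Divide through by 3: 12x ≡ 14 (mod 17).
Find 12^(-1) mod 17 by the extended Euclidean algorithm:
17 = 1 × 12 + 5  ⟹  5 = (1)·17 + (-1)·12
12 = 2 × 5 + 2  ⟹  2 = (-2)·17 + (3)·12
5 = 2 × 2 + 1  ⟹  1 = (5)·17 + (-7)·12
So (-7)·12 ≡ 1 (mod 17), i.e. 12^(-1) ≡ -7 ≡ 10 (mod 17).
x ≡ 10 × 14 = 140 ≡ 4 (mod 17).
Check: 36 × 4 = 144 ≡ 42 (mod 51).
x ≡ 4 (mod 17), giving 3 solutions mod 51.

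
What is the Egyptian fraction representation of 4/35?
1/9 + 1/315

Greedy algorithm:
4/35: ceiling(35/4) = 9, use 1/9
1/315: ceiling(315/1) = 315, use 1/315
Result: 4/35 = 1/9 + 1/315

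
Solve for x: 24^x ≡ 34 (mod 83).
27

Baby-step giant-step with step n = ⌈√83⌉ = 10.
Baby steps 24^j mod 83 (j:value) for j=0..9: 0:1, 1:24, 2:78, 3:46, 4:25, 5:19, 6:41, 7:71, 8:44, 9:60.
Giant-step multiplier: 24^(-10) ≡ 24^(82-10) = 24^72 ≡ 63 (mod 83).
Giant steps γ_i = 34·63^i mod 83: γ_0=34, γ_1=67, γ_2=71 (in table at j=7).
x = i·n + j = 2·10 + 7 = 27.
Check: 24^27 ≡ 34 (mod 83).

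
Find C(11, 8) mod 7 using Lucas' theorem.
4

Using Lucas' theorem:
Write n=11 and k=8 in base 7:
n in base 7: [1, 4]
k in base 7: [1, 1]
C(11,8) mod 7 = ∏ C(n_i, k_i) mod 7
Digit binomials (mod 7): C(1,1) = 1; C(4,1) = 4
Product: 1 × 4 = 4 ≡ 4 (mod 7)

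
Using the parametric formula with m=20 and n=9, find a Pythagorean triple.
(319, 360, 481)

Euclid's formula: a = m² - n², b = 2mn, c = m² + n²
m = 20, n = 9
a = 20² - 9² = 400 - 81 = 319
b = 2 × 20 × 9 = 360
c = 20² + 9² = 400 + 81 = 481
Verification: 319² + 360² = 101761 + 129600 = 231361 = 481² ✓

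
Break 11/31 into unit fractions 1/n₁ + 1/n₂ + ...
1/3 + 1/47 + 1/4371

Greedy algorithm:
11/31: ceiling(31/11) = 3, use 1/3
2/93: ceiling(93/2) = 47, use 1/47
1/4371: ceiling(4371/1) = 4371, use 1/4371
Result: 11/31 = 1/3 + 1/47 + 1/4371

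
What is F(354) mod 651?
85

Matrix identity: Q^n = [[F_(n+1), F_n], [F_n, F_(n-1)]] with Q = [[1,1],[1,0]].
n = 354 = 101100010₂. Square-and-multiply, entries mod 651:
Q^1 = [[1,1],[1,0]]
Q^2 = (Q^1)² = [[2,1],[1,1]]
Q^5 = (Q^2)²·Q = [[8,5],[5,3]]
Q^11 = (Q^5)²·Q = [[144,89],[89,55]]
Q^22 = (Q^11)² = [[13,134],[134,530]]
Q^44 = (Q^22)² = [[548,501],[501,47]]
Q^88 = (Q^44)² = [[559,588],[588,622]]
Q^177 = (Q^88)²·Q = [[526,64],[64,462]]
Q^354 = (Q^177)² = [[191,85],[85,106]]
F_354 mod 651 = Q^354[0][1] = 85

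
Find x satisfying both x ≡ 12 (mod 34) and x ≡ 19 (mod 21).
250

Using Chinese Remainder Theorem:
M = 34 × 21 = 714
M1 = 21, M2 = 34
y1 = 21^(-1) mod 34 = 13
y2 = 34^(-1) mod 21 = 13
x = (12×21×13 + 19×34×13) mod 714 = 250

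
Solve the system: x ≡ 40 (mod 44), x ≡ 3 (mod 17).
700

Using Chinese Remainder Theorem:
M = 44 × 17 = 748
M1 = 17, M2 = 44
y1 = 17^(-1) mod 44 = 13
y2 = 44^(-1) mod 17 = 12
x = (40×17×13 + 3×44×12) mod 748 = 700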